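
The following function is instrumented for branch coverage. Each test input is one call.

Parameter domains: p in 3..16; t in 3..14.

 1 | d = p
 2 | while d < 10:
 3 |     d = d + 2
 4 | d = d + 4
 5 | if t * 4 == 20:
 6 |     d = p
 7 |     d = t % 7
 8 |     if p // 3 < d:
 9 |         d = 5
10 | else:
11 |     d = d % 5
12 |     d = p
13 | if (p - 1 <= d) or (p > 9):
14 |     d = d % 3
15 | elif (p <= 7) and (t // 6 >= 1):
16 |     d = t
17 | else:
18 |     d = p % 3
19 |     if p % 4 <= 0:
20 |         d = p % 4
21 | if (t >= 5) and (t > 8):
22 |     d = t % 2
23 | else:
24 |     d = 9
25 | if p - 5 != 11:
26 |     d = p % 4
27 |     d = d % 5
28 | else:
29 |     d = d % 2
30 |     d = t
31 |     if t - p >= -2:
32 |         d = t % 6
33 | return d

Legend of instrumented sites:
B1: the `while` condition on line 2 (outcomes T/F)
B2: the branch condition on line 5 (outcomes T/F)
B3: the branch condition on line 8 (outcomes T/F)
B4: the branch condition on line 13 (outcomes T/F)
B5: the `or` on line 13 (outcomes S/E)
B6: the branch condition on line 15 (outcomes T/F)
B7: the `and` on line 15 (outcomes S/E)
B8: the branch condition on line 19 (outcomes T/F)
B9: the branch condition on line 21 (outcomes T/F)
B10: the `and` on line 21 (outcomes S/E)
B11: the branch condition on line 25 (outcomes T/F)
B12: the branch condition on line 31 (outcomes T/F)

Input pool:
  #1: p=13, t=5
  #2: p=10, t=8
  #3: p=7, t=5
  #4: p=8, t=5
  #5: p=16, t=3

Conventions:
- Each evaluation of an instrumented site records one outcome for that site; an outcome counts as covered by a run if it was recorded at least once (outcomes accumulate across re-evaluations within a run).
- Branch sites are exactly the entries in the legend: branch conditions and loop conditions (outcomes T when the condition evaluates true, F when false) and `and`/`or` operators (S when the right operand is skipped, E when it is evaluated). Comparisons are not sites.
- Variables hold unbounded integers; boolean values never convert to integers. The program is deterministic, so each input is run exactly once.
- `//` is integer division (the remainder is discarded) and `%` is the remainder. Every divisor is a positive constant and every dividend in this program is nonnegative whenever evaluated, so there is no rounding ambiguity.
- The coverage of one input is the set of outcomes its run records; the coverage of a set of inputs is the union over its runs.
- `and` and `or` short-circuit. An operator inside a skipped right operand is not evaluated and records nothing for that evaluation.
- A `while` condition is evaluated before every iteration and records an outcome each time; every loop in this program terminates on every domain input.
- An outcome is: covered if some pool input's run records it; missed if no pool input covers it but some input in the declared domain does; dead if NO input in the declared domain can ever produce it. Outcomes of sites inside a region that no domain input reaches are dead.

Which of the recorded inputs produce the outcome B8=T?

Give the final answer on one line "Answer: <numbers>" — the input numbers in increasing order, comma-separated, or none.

input #1 (p=13, t=5): never hits B8=T
input #2 (p=10, t=8): never hits B8=T
input #3 (p=7, t=5): never hits B8=T
input #4 (p=8, t=5): hits B8=T
input #5 (p=16, t=3): never hits B8=T

Answer: 4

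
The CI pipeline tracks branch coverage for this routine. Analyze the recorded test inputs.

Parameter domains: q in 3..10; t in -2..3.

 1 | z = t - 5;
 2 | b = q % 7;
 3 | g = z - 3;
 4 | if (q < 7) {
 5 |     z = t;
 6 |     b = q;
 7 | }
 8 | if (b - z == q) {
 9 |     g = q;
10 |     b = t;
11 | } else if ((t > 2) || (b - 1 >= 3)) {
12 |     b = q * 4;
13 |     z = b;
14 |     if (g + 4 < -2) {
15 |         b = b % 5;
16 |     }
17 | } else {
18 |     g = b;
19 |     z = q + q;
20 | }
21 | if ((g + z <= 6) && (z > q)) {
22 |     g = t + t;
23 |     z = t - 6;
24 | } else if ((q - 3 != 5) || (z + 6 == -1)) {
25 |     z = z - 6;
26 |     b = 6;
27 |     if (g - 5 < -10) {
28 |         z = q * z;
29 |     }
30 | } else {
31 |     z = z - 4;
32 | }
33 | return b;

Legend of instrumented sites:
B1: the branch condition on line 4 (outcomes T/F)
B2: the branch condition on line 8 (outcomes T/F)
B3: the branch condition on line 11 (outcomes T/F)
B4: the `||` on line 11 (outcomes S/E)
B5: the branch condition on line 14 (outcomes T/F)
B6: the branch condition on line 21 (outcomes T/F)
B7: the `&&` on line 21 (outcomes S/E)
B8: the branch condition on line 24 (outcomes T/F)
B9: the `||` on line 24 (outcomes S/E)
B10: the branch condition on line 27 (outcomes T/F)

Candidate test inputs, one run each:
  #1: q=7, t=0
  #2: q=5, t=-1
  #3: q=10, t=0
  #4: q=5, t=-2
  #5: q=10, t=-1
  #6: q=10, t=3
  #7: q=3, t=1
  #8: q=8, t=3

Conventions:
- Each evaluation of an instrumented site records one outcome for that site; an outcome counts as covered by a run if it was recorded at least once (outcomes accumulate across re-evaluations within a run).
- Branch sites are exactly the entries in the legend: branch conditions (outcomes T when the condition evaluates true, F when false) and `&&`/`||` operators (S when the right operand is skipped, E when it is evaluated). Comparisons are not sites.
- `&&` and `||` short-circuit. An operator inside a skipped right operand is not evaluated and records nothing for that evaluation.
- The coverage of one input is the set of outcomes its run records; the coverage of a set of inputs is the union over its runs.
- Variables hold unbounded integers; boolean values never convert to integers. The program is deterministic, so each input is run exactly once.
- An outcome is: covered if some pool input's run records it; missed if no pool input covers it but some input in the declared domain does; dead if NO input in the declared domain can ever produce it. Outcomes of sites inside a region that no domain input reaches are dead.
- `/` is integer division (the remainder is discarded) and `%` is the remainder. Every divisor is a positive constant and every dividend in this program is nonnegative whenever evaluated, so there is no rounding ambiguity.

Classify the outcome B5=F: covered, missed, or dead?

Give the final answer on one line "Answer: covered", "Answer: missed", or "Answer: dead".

B5=F is recorded by pool input(s) 6, 8 -> covered

Answer: covered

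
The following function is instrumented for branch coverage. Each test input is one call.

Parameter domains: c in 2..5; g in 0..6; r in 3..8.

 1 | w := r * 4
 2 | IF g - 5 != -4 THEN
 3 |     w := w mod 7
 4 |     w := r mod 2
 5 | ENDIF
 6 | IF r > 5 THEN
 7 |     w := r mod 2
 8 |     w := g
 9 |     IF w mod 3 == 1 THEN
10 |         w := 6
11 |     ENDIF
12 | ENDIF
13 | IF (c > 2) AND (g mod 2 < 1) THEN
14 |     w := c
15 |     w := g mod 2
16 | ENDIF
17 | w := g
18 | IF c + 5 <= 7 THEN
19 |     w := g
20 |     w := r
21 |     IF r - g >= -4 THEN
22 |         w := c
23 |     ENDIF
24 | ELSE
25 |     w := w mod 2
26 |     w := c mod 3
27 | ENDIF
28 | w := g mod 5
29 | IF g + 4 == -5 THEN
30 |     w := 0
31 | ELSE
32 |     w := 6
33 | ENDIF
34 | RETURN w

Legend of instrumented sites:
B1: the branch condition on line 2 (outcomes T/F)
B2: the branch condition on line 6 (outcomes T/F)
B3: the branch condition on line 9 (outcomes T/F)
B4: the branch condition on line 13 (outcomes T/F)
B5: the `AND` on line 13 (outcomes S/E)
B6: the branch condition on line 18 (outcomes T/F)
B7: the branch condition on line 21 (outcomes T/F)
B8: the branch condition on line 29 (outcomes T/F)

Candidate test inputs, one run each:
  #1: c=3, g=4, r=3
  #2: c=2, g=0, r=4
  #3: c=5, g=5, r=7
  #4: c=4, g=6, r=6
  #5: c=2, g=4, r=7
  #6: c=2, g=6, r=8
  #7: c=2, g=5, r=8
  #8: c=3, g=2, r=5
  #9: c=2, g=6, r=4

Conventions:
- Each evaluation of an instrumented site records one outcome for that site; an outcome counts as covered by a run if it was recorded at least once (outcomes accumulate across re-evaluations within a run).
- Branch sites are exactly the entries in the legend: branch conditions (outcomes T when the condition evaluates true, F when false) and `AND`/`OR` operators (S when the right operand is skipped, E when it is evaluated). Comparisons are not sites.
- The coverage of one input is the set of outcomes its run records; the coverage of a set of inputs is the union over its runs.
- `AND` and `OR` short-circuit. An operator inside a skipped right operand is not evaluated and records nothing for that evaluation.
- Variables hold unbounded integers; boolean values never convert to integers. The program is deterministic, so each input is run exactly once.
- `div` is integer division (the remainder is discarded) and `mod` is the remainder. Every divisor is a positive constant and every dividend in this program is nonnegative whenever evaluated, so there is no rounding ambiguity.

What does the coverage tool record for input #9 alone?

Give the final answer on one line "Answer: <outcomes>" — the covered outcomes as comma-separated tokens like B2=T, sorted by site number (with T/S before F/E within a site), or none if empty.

Running input #9 (c=2, g=6, r=4), event by event:
  B1->T, B2->F, B5->S, B4->F, B6->T, B7->T, B8->F
as a set, this run covers: B1=T, B2=F, B4=F, B5=S, B6=T, B7=T, B8=F

Answer: B1=T, B2=F, B4=F, B5=S, B6=T, B7=T, B8=F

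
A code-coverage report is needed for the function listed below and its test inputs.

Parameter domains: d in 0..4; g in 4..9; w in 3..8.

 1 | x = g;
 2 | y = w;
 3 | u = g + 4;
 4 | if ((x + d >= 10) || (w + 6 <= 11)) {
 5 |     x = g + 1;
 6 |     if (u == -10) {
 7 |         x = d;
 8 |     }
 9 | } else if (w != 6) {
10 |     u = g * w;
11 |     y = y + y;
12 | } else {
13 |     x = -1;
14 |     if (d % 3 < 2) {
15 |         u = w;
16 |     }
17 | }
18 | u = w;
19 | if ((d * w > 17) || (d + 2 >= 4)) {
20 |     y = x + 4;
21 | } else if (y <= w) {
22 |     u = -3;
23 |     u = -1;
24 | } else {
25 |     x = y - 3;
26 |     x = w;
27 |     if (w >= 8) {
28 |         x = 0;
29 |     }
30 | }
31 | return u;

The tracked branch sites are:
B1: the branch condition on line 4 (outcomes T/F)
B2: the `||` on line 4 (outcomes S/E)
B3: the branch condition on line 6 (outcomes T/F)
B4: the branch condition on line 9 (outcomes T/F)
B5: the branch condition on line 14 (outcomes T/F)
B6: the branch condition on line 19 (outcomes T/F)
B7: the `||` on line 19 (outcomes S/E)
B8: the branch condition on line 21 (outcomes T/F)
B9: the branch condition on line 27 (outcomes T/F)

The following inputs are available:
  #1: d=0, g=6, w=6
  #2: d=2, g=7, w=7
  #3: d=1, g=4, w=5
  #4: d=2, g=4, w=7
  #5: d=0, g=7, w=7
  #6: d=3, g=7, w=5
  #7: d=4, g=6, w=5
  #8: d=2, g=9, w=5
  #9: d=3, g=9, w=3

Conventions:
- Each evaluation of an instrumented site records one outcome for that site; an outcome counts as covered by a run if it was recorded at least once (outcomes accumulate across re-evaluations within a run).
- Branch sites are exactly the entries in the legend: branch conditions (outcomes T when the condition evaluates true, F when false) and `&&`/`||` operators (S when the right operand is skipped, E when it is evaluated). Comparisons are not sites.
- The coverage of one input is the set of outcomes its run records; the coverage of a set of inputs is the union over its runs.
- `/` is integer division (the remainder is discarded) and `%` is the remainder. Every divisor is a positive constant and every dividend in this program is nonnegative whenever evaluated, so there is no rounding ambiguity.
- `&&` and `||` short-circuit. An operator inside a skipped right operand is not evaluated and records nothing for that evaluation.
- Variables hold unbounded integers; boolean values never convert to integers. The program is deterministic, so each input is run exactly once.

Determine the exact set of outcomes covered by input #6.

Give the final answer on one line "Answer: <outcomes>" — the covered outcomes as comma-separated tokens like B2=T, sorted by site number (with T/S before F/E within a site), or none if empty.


Running input #6 (d=3, g=7, w=5), event by event:
  B2->S, B1->T, B3->F, B7->E, B6->T
collecting distinct outcomes: B1=T, B2=S, B3=F, B6=T, B7=E
Answer: B1=T, B2=S, B3=F, B6=T, B7=E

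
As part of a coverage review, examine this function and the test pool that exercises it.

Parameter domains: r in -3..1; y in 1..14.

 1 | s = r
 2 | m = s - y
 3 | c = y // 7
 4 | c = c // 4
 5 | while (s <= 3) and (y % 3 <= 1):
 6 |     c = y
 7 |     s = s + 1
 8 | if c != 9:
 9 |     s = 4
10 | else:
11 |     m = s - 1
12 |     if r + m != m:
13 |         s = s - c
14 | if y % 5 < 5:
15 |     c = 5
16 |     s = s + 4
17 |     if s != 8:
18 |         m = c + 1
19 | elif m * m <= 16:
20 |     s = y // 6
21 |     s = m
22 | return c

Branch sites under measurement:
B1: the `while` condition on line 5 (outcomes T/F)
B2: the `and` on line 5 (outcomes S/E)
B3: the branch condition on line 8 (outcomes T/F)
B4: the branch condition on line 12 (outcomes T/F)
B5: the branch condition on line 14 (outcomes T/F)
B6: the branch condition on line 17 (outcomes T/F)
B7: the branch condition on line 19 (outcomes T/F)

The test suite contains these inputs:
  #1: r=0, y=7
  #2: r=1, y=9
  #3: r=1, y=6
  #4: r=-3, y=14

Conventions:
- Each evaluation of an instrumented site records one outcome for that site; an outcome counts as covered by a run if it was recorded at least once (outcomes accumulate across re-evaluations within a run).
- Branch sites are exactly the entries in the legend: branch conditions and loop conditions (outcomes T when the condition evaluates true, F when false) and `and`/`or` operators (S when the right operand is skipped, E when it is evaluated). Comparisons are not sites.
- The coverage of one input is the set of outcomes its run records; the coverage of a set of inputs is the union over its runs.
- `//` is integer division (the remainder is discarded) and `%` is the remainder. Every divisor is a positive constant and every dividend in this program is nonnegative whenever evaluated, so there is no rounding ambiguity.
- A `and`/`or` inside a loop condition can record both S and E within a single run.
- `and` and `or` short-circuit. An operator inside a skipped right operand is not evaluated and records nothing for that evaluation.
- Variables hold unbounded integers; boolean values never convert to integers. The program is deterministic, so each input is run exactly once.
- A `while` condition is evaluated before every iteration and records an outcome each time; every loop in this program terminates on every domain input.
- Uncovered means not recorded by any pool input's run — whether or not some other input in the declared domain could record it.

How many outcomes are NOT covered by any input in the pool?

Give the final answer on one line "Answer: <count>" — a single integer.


input #1, r=0, y=7: events B2->E, B1->T, B2->E, B1->T, B2->E, B1->T, B2->E, B1->T, B2->S, B1->F, B3->T, B5->T, B6->F; outcomes B1=T, B1=F, B2=S, B2=E, B3=T, B5=T, B6=F
input #2, r=1, y=9: events B2->E, B1->T, B2->E, B1->T, B2->E, B1->T, B2->S, B1->F, B3->F, B4->T, B5->T, B6->T; outcomes B1=T, B1=F, B2=S, B2=E, B3=F, B4=T, B5=T, B6=T
input #3, r=1, y=6: events B2->E, B1->T, B2->E, B1->T, B2->E, B1->T, B2->S, B1->F, B3->T, B5->T, B6->F; outcomes B1=T, B1=F, B2=S, B2=E, B3=T, B5=T, B6=F
input #4, r=-3, y=14: events B2->E, B1->F, B3->T, B5->T, B6->F; outcomes B1=F, B2=E, B3=T, B5=T, B6=F
union over the pool: B1=T, B1=F, B2=S, B2=E, B3=T, B3=F, B4=T, B5=T, B6=T, B6=F
uncovered (4 of 14): B4=F, B5=F, B7=T, B7=F
Answer: 4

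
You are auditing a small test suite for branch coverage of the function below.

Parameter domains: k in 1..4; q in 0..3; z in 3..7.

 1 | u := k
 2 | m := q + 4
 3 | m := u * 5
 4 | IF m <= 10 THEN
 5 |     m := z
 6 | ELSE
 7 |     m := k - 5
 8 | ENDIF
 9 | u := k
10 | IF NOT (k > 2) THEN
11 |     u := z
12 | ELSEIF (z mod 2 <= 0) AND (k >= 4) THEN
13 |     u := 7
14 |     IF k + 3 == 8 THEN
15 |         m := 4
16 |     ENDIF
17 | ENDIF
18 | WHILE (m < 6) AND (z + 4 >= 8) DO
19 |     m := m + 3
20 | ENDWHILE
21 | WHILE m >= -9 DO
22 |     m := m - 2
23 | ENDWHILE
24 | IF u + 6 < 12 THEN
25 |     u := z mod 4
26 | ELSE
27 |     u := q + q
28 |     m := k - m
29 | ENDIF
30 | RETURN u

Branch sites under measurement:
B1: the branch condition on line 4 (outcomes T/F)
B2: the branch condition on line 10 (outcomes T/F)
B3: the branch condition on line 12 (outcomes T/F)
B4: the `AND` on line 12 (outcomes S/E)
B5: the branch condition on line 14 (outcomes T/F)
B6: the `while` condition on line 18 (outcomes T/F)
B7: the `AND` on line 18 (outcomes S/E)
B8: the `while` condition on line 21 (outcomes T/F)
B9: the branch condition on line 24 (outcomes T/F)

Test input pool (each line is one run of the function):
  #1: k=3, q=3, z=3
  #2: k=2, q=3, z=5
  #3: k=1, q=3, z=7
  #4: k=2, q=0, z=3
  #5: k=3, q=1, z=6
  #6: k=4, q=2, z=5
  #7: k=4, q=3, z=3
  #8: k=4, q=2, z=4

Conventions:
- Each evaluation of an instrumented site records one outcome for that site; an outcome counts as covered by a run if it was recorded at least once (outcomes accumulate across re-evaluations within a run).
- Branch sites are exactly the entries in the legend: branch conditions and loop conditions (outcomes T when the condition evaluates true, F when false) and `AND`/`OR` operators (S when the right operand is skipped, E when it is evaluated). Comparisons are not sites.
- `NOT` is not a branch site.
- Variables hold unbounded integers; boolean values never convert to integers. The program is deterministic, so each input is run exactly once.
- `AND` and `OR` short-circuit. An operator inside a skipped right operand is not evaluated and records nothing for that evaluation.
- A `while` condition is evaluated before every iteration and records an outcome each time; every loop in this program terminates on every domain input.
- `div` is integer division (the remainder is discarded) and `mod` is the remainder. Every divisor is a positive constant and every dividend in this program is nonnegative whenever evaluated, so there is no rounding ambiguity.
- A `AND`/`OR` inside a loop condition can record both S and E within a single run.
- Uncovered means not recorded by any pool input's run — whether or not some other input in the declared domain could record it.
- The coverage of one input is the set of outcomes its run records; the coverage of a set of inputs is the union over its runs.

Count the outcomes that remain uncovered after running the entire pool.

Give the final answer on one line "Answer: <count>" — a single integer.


input #1, k=3, q=3, z=3: events B1->F, B2->F, B4->S, B3->F, B7->E, B6->F, B8->T, B8->T, B8->T, B8->T, B8->F, B9->T; outcomes B1=F, B2=F, B3=F, B4=S, B6=F, B7=E, B8=T, B8=F, B9=T
input #2, k=2, q=3, z=5: events B1->T, B2->T, B7->E, B6->T, B7->S, B6->F, B8->T, B8->T, B8->T, B8->T, B8->T, B8->T, B8->T, B8->T, ...; outcomes B1=T, B2=T, B6=T, B6=F, B7=S, B7=E, B8=T, B8=F, B9=T
input #3, k=1, q=3, z=7: events B1->T, B2->T, B7->S, B6->F, B8->T, B8->T, B8->T, B8->T, B8->T, B8->T, B8->T, B8->T, B8->T, B8->F, ...; outcomes B1=T, B2=T, B6=F, B7=S, B8=T, B8=F, B9=F
input #4, k=2, q=0, z=3: events B1->T, B2->T, B7->E, B6->F, B8->T, B8->T, B8->T, B8->T, B8->T, B8->T, B8->T, B8->F, B9->T; outcomes B1=T, B2=T, B6=F, B7=E, B8=T, B8=F, B9=T
input #5, k=3, q=1, z=6: events B1->F, B2->F, B4->E, B3->F, B7->E, B6->T, B7->E, B6->T, B7->E, B6->T, B7->S, B6->F, B8->T, B8->T, ...; outcomes B1=F, B2=F, B3=F, B4=E, B6=T, B6=F, B7=S, B7=E, B8=T, B8=F, B9=T
input #6, k=4, q=2, z=5: events B1->F, B2->F, B4->S, B3->F, B7->E, B6->T, B7->E, B6->T, B7->E, B6->T, B7->S, B6->F, B8->T, B8->T, ...; outcomes B1=F, B2=F, B3=F, B4=S, B6=T, B6=F, B7=S, B7=E, B8=T, B8=F, B9=T
input #7, k=4, q=3, z=3: events B1->F, B2->F, B4->S, B3->F, B7->E, B6->F, B8->T, B8->T, B8->T, B8->T, B8->T, B8->F, B9->T; outcomes B1=F, B2=F, B3=F, B4=S, B6=F, B7=E, B8=T, B8=F, B9=T
input #8, k=4, q=2, z=4: events B1->F, B2->F, B4->E, B3->T, B5->F, B7->E, B6->T, B7->E, B6->T, B7->E, B6->T, B7->S, B6->F, B8->T, ...; outcomes B1=F, B2=F, B3=T, B4=E, B5=F, B6=T, B6=F, B7=S, B7=E, B8=T, B8=F, B9=F
union over the pool: B1=T, B1=F, B2=T, B2=F, B3=T, B3=F, B4=S, B4=E, B5=F, B6=T, B6=F, B7=S, B7=E, B8=T, B8=F, B9=T, B9=F
uncovered (1 of 18): B5=T
Answer: 1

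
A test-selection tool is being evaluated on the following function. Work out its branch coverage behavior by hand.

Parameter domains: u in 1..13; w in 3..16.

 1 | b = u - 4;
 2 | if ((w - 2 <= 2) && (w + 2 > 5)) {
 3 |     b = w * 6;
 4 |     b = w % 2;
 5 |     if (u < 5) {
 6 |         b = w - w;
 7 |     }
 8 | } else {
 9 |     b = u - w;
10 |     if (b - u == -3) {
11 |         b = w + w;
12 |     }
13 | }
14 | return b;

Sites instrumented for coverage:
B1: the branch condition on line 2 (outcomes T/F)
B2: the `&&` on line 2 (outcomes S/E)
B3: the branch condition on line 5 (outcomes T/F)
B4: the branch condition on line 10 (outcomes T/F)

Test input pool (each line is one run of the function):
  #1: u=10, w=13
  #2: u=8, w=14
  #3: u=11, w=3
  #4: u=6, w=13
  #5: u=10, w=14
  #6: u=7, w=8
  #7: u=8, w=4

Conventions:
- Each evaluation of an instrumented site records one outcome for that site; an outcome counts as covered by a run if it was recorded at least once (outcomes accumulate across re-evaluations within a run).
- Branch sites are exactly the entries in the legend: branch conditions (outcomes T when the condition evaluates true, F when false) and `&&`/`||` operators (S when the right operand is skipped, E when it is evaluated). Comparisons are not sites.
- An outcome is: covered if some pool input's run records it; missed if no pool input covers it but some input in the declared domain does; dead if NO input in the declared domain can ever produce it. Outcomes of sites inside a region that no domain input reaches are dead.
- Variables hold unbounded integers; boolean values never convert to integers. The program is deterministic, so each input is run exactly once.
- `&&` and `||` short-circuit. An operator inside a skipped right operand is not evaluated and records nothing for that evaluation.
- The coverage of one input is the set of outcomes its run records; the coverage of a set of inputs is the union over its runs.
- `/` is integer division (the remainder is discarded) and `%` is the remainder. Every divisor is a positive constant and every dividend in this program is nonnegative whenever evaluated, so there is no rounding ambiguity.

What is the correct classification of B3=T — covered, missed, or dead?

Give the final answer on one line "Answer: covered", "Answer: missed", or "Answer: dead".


no pool input records B3=T
but domain input (u=1, w=4) does record it -> reachable, so missed
Answer: missed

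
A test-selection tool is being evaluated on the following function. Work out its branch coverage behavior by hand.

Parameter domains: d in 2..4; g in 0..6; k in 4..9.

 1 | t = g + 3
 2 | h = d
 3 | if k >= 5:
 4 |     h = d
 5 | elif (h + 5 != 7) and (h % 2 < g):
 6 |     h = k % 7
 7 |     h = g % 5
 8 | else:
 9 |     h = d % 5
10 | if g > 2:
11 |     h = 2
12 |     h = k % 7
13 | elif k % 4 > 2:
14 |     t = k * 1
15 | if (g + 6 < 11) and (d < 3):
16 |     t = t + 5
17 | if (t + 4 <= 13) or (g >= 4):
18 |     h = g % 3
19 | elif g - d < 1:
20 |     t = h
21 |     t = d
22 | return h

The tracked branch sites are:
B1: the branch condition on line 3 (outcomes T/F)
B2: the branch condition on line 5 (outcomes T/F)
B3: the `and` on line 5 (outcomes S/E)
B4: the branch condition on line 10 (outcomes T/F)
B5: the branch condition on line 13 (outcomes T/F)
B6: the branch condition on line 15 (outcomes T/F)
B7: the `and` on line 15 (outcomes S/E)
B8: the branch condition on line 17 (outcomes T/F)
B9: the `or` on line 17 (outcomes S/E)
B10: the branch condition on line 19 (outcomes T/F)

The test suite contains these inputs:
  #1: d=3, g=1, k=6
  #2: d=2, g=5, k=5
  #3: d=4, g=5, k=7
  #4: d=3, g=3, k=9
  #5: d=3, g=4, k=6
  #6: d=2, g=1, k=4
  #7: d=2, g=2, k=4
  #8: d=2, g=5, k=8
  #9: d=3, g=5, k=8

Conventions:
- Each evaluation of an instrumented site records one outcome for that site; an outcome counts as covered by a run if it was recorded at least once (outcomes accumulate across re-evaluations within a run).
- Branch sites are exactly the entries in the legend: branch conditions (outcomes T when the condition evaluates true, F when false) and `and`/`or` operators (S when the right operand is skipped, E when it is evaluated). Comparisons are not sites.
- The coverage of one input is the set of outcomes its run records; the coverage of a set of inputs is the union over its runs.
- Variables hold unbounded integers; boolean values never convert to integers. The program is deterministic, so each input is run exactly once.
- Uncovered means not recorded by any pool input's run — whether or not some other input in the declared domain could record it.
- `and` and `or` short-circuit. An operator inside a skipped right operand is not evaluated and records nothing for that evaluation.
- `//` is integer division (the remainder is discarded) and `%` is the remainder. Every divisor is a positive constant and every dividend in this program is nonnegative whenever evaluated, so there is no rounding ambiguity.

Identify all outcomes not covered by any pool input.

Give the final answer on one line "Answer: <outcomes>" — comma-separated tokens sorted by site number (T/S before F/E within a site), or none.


input #1 (d=3, g=1, k=6): events B1->T, B4->F, B5->F, B7->E, B6->F, B9->S, B8->T; covers B1=T, B4=F, B5=F, B6=F, B7=E, B8=T, B9=S
input #2 (d=2, g=5, k=5): events B1->T, B4->T, B7->S, B6->F, B9->S, B8->T; covers B1=T, B4=T, B6=F, B7=S, B8=T, B9=S
input #3 (d=4, g=5, k=7): events B1->T, B4->T, B7->S, B6->F, B9->S, B8->T; covers B1=T, B4=T, B6=F, B7=S, B8=T, B9=S
input #4 (d=3, g=3, k=9): events B1->T, B4->T, B7->E, B6->F, B9->S, B8->T; covers B1=T, B4=T, B6=F, B7=E, B8=T, B9=S
input #5 (d=3, g=4, k=6): events B1->T, B4->T, B7->E, B6->F, B9->S, B8->T; covers B1=T, B4=T, B6=F, B7=E, B8=T, B9=S
input #6 (d=2, g=1, k=4): events B1->F, B3->S, B2->F, B4->F, B5->F, B7->E, B6->T, B9->S, B8->T; covers B1=F, B2=F, B3=S, B4=F, B5=F, B6=T, B7=E, B8=T, B9=S
input #7 (d=2, g=2, k=4): events B1->F, B3->S, B2->F, B4->F, B5->F, B7->E, B6->T, B9->E, B8->F, B10->T; covers B1=F, B2=F, B3=S, B4=F, B5=F, B6=T, B7=E, B8=F, B9=E, B10=T
input #8 (d=2, g=5, k=8): events B1->T, B4->T, B7->S, B6->F, B9->S, B8->T; covers B1=T, B4=T, B6=F, B7=S, B8=T, B9=S
input #9 (d=3, g=5, k=8): events B1->T, B4->T, B7->S, B6->F, B9->S, B8->T; covers B1=T, B4=T, B6=F, B7=S, B8=T, B9=S
union over the pool: B1=T, B1=F, B2=F, B3=S, B4=T, B4=F, B5=F, B6=T, B6=F, B7=S, B7=E, B8=T, B8=F, B9=S, B9=E, B10=T
uncovered (4 of 20): B2=T, B3=E, B5=T, B10=F
Answer: B2=T, B3=E, B5=T, B10=F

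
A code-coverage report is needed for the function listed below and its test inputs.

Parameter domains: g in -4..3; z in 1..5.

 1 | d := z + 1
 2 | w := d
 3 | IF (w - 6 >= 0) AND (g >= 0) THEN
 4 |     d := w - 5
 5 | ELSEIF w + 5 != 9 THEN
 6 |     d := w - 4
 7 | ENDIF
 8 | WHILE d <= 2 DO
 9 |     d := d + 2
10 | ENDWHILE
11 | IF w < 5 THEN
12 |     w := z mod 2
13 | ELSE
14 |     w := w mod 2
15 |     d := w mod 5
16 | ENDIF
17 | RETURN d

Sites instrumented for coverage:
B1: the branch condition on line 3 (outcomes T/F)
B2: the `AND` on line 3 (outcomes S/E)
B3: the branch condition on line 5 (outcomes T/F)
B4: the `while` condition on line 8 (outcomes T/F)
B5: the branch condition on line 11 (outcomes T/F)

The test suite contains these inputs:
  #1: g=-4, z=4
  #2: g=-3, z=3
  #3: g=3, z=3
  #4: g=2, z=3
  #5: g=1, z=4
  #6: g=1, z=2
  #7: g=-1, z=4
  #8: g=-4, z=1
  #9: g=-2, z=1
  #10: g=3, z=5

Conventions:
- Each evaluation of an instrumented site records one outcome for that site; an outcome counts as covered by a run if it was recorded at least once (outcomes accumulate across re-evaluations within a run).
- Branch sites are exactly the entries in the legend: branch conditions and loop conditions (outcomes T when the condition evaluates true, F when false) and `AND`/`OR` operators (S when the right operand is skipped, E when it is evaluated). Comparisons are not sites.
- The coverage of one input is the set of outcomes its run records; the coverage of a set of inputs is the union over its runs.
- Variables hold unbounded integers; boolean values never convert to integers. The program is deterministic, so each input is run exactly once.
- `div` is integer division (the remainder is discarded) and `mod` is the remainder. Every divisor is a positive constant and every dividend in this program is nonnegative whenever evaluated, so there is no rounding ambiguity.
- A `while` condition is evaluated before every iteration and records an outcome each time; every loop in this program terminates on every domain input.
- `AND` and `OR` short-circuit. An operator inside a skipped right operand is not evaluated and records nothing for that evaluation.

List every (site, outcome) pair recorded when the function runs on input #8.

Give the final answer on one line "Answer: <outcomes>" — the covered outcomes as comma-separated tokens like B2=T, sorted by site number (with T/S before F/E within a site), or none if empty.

Simulating input #8 (g=-4, z=1) step by step:
  B2->S, B1->F, B3->T, B4->T, B4->T, B4->T, B4->F, B5->T
collecting distinct outcomes: B1=F, B2=S, B3=T, B4=T, B4=F, B5=T

Answer: B1=F, B2=S, B3=T, B4=T, B4=F, B5=T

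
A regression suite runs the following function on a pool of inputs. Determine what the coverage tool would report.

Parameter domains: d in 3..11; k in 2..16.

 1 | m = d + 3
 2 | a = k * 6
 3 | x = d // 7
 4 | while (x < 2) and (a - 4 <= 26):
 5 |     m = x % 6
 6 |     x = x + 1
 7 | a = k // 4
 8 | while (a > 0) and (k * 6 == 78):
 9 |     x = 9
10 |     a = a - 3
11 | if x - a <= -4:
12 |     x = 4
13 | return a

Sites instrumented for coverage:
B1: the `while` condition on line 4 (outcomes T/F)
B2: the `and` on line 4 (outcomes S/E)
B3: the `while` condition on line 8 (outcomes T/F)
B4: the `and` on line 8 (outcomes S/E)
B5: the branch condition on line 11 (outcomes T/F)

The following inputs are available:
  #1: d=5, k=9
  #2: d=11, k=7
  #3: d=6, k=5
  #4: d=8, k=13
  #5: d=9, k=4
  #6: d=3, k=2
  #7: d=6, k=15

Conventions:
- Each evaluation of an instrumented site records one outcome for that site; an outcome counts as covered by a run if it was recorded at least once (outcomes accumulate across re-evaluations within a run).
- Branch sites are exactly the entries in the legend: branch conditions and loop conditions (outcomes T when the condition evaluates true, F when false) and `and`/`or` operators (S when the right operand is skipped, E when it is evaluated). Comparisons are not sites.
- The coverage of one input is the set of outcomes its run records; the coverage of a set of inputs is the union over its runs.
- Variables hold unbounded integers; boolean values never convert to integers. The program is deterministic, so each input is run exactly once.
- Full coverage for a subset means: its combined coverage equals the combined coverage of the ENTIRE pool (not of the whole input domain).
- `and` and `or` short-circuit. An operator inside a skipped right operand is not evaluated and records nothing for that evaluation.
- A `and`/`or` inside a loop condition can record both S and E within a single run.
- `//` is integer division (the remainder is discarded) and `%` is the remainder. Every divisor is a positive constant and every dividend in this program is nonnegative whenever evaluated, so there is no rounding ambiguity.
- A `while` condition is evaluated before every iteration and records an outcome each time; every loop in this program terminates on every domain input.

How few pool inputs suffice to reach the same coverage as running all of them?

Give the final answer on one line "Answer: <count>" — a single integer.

run #1 (d=5, k=9) runs B2->E, B1->F, B4->E, B3->F, B5->F; records B1=F, B2=E, B3=F, B4=E, B5=F
run #2 (d=11, k=7) runs B2->E, B1->F, B4->E, B3->F, B5->F; records B1=F, B2=E, B3=F, B4=E, B5=F
run #3 (d=6, k=5) runs B2->E, B1->T, B2->E, B1->T, B2->S, B1->F, B4->E, B3->F, B5->F; records B1=T, B1=F, B2=S, B2=E, B3=F, B4=E, B5=F
run #4 (d=8, k=13) runs B2->E, B1->F, B4->E, B3->T, B4->S, B3->F, B5->F; records B1=F, B2=E, B3=T, B3=F, B4=S, B4=E, B5=F
run #5 (d=9, k=4) runs B2->E, B1->T, B2->S, B1->F, B4->E, B3->F, B5->F; records B1=T, B1=F, B2=S, B2=E, B3=F, B4=E, B5=F
run #6 (d=3, k=2) runs B2->E, B1->T, B2->E, B1->T, B2->S, B1->F, B4->S, B3->F, B5->F; records B1=T, B1=F, B2=S, B2=E, B3=F, B4=S, B5=F
run #7 (d=6, k=15) runs B2->E, B1->F, B4->E, B3->F, B5->F; records B1=F, B2=E, B3=F, B4=E, B5=F
union over all inputs: B1=T, B1=F, B2=S, B2=E, B3=T, B3=F, B4=S, B4=E, B5=F (9 outcomes)
no size-1 subset reaches all 9 outcomes (best union: 7/9)
size 2: inputs {3, 4} cover all 9 outcomes, and no lexicographically smaller subset of this size does

Answer: 2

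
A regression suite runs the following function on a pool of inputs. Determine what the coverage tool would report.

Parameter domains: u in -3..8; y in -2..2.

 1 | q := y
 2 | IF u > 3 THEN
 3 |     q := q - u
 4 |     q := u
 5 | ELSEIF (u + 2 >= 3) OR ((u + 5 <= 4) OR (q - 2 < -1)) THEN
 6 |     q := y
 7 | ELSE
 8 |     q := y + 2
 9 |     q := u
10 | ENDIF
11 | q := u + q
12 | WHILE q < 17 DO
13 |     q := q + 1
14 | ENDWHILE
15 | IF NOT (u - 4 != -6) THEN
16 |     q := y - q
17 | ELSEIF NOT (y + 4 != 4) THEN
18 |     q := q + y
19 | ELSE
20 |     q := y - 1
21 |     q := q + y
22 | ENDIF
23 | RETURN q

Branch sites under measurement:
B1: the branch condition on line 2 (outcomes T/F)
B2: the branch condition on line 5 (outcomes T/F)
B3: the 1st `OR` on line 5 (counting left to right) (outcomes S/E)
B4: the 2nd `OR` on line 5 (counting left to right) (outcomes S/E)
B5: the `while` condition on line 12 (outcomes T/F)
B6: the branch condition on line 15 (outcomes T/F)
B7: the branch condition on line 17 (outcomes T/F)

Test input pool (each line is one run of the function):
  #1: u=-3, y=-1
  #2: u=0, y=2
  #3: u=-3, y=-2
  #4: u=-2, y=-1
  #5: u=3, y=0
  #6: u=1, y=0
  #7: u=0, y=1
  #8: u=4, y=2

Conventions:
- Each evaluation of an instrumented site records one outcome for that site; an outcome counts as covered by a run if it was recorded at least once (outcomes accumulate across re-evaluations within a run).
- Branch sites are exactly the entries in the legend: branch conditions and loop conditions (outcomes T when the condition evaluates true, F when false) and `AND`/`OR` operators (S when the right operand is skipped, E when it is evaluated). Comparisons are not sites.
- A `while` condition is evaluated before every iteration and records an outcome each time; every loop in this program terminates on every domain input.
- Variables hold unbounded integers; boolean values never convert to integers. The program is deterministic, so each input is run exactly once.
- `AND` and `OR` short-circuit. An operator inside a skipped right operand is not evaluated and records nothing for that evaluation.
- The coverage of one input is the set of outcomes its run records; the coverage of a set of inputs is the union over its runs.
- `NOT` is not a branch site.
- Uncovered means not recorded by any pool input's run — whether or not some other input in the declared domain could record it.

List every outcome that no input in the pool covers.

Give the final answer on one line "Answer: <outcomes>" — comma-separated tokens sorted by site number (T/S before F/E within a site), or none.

#1 (u=-3, y=-1) -> covered: B1=F, B2=T, B3=E, B4=S, B5=T, B5=F, B6=F, B7=F
#2 (u=0, y=2) -> covered: B1=F, B2=F, B3=E, B4=E, B5=T, B5=F, B6=F, B7=F
#3 (u=-3, y=-2) -> covered: B1=F, B2=T, B3=E, B4=S, B5=T, B5=F, B6=F, B7=F
#4 (u=-2, y=-1) -> covered: B1=F, B2=T, B3=E, B4=S, B5=T, B5=F, B6=T
#5 (u=3, y=0) -> covered: B1=F, B2=T, B3=S, B5=T, B5=F, B6=F, B7=T
#6 (u=1, y=0) -> covered: B1=F, B2=T, B3=S, B5=T, B5=F, B6=F, B7=T
#7 (u=0, y=1) -> covered: B1=F, B2=F, B3=E, B4=E, B5=T, B5=F, B6=F, B7=F
#8 (u=4, y=2) -> covered: B1=T, B5=T, B5=F, B6=F, B7=F
union over the pool: B1=T, B1=F, B2=T, B2=F, B3=S, B3=E, B4=S, B4=E, B5=T, B5=F, B6=T, B6=F, B7=T, B7=F
uncovered (0 of 14): none

Answer: none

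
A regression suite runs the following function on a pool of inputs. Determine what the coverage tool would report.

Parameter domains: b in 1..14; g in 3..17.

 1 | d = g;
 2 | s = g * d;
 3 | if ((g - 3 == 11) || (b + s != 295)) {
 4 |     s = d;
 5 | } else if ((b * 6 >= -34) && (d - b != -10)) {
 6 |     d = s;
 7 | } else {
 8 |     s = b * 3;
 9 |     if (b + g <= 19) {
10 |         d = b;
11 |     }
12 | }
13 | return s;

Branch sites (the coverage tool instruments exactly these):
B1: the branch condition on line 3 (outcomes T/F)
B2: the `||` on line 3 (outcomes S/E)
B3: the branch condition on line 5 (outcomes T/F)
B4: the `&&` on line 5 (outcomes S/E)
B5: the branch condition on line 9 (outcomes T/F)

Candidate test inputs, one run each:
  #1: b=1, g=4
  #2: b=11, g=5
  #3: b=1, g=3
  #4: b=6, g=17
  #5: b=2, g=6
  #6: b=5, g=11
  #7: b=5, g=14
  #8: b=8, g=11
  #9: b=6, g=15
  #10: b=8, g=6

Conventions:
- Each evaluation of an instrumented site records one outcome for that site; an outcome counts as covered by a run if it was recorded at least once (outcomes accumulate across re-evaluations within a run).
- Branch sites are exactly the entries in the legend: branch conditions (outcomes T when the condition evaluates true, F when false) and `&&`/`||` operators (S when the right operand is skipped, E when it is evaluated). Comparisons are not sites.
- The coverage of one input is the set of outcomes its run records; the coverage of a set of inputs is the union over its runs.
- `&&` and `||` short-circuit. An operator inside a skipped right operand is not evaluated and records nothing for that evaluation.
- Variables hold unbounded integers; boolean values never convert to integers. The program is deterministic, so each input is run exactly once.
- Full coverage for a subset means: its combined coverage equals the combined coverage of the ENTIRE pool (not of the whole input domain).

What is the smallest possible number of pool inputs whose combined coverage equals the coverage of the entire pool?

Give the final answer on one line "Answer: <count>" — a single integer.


input #1 (b=1, g=4): events B2->E, B1->T; covers B1=T, B2=E
input #2 (b=11, g=5): events B2->E, B1->T; covers B1=T, B2=E
input #3 (b=1, g=3): events B2->E, B1->T; covers B1=T, B2=E
input #4 (b=6, g=17): events B2->E, B1->F, B4->E, B3->T; covers B1=F, B2=E, B3=T, B4=E
input #5 (b=2, g=6): events B2->E, B1->T; covers B1=T, B2=E
input #6 (b=5, g=11): events B2->E, B1->T; covers B1=T, B2=E
input #7 (b=5, g=14): events B2->S, B1->T; covers B1=T, B2=S
input #8 (b=8, g=11): events B2->E, B1->T; covers B1=T, B2=E
input #9 (b=6, g=15): events B2->E, B1->T; covers B1=T, B2=E
input #10 (b=8, g=6): events B2->E, B1->T; covers B1=T, B2=E
pool-wide coverage (6 outcomes): B1=T, B1=F, B2=S, B2=E, B3=T, B4=E
size 1 is not enough: best union over all size-1 subsets is 4/6
size 2: inputs {4, 7} cover all 6 outcomes, and no lexicographically smaller subset of this size does
Answer: 2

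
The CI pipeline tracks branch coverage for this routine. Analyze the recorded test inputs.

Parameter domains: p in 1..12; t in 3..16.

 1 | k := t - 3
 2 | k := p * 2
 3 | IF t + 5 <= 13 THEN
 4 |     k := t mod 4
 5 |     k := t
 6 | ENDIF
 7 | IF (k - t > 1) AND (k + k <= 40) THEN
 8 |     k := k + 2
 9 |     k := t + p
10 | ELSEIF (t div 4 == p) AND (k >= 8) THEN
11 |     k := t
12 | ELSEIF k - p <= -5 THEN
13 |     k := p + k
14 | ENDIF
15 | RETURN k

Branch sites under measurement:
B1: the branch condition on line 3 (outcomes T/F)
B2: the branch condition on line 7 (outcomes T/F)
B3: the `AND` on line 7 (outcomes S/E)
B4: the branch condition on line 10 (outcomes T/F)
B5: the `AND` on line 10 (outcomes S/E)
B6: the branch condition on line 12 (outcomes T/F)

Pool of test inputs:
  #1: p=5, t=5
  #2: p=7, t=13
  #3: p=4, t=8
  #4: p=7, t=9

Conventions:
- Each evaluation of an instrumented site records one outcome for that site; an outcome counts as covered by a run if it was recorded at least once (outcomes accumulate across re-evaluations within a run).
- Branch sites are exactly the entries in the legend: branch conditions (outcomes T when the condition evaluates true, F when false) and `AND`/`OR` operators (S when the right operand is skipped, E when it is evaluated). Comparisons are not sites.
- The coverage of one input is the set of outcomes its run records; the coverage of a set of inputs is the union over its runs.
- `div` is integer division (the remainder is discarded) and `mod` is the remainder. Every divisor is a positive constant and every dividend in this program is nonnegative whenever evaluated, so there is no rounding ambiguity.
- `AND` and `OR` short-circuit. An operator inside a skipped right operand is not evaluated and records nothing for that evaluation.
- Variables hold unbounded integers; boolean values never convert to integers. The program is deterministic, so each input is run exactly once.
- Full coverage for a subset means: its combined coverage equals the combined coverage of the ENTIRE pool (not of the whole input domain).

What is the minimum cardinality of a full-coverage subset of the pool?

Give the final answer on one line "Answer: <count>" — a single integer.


run #1 (p=5, t=5) records B1=T, B2=F, B3=S, B4=F, B5=S, B6=F
run #2 (p=7, t=13) records B1=F, B2=F, B3=S, B4=F, B5=S, B6=F
run #3 (p=4, t=8) records B1=T, B2=F, B3=S, B4=F, B5=S, B6=F
run #4 (p=7, t=9) records B1=F, B2=T, B3=E
the full pool covers 9 outcomes: B1=T, B1=F, B2=T, B2=F, B3=S, B3=E, B4=F, B5=S, B6=F
no size-1 subset reaches all 9 outcomes (best union: 6/9)
at size 2, {1, 4} reaches all 9 outcomes; every lexicographically earlier size-2 subset fails
Answer: 2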